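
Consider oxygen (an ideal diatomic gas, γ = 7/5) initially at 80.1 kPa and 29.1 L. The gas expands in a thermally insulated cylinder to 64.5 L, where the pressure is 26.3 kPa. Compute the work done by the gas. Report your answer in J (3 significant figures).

W ≈ 1590 J

Adiabatic: W = (P₁V₁ − P₂V₂)/(γ − 1) with γ = 7/5.
P₁V₁ = 2331 J, P₂V₂ = 1696 J.
W = (2331 − 1696) / 0.4 = 1586 J.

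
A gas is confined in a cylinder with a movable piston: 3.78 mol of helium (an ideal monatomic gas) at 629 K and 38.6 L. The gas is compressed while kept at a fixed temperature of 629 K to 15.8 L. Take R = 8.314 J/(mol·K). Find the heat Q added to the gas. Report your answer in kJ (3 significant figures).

Isothermal ⇒ ΔU = 0, so Q = W = nRT ln(V₂/V₁).
Q = (3.78)(8.314)(629) ln(15.8/38.6) = 19768 × -0.8932 = -17657 J.

Q ≈ -17.7 kJ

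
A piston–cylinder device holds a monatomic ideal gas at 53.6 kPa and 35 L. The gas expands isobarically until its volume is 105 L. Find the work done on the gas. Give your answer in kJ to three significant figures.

Isobaric: W = P ΔV.
W = (53.6 kPa)(105 − 35 L) = (53.6)(70) = 3752 J.
Work on gas = −W_by = -3752 J.

W ≈ -3.75 kJ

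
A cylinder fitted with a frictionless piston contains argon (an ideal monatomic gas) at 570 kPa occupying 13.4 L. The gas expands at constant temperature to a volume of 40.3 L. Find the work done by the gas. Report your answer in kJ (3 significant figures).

W ≈ 8.41 kJ

Isothermal: W = nRT ln(V₂/V₁) = P₁V₁ ln(V₂/V₁).
P₁V₁ = (570 kPa)(13.4 L) = 7638 J.
W = 7638 × ln(40.3/13.4) = 7638 × 1.101
W_by_gas = 8410 J.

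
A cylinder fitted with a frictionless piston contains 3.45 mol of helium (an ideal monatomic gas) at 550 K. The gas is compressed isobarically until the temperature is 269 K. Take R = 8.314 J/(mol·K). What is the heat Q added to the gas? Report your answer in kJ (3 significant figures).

Q ≈ -20.2 kJ

Isobaric: W = nRΔT = (3.45)(8.314)(-281) = -8060 J.
ΔU = nCᵥΔT with Cᵥ = 3R/2: ΔU = (3.45)(12.47)(-281) = -12090 J.
Q = ΔU + W = -12090 − 8060 = -20150 J.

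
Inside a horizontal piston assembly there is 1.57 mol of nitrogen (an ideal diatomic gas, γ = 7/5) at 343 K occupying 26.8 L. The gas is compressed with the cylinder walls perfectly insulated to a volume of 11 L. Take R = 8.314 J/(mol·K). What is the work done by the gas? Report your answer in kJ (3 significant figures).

W ≈ -4.79 kJ

Adiabatic: TV^(γ−1) = const with γ = 7/5.
T₂ = T₁ (V₁/V₂)^(γ−1) = 343 × (26.8/11)^0.4 = 343 × 1.428 = 489.8 K.
W_by = nCᵥ(T₁ − T₂) = (1.57)(20.79)(343 − 489.8) = -4789 J.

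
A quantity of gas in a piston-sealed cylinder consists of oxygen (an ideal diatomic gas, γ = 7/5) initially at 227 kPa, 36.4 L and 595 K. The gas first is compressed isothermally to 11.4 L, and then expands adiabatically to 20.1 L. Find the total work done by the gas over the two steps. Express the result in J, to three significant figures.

W_total ≈ -5400 J

Step 1 (isothermal): W = P₁V₁ ln(V₂/V₁) = (8263) ln(11.4/36.4) = -9593 J.
After step 1: P = 724.8 kPa, V = 11.4 L, T = 595 K.
Step 2 (adiabatic): W = (P₁V₁ − P₂V₂)/(γ−1) = (8263 − 6586)/0.4 = 4192 J.
W_total = -9593 + 4192 = -5400 J.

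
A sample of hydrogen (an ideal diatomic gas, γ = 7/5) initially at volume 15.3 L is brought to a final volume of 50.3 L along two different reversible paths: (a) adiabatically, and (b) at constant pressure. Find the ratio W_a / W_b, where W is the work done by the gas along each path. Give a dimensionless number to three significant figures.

W_a / W_b ≈ 0.414

Path (a) adiabatic: W = P₁V₁(1 − (V₁/V₂)^(γ−1))/(γ−1) → W_a/(P₁V₁) = 0.9469.
Path (b) isobaric: W = P₁(V₂ − V₁) → W_b/(P₁V₁) = 2.288.
W_a / W_b = 0.9469 / 2.288 = 0.4139.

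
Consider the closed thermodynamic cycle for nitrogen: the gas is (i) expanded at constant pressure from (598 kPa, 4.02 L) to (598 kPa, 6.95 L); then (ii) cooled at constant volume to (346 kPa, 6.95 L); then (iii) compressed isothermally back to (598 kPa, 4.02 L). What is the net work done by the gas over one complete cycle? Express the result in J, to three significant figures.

W_net ≈ 436 J

Leg (i): W = PΔV = (598)(6.95 − 4.02) = 1752 J.
Leg (ii): W = 0.
Leg (iii): W = PᵢVᵢ ln(V_f/Vᵢ) = (2405) ln(4.02/6.95) = -1316 J.
W_net = 1752 − 1316 = 435.7 J.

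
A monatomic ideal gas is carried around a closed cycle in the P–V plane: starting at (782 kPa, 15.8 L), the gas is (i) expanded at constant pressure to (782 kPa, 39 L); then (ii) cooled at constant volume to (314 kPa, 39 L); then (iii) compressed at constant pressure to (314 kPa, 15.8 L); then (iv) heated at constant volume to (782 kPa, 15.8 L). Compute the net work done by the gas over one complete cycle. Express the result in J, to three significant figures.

Constant-volume legs do no work.
W(i) = (782)(39 − 15.8) = 18142 J; W(iii) = (314)(15.8 − 39) = -7285 J.
W_net = 18142 − 7285 = 10858 J (the clockwise enclosed area).

W_net ≈ 10900 J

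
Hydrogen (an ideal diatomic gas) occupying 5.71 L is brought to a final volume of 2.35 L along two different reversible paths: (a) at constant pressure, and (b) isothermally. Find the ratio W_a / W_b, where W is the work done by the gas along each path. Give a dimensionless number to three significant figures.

W_a / W_b ≈ 0.663

Path (a) isobaric: W = P₁(V₂ − V₁) → W_a/(P₁V₁) = -0.5884.
Path (b) isothermal: W = P₁V₁ ln(V₂/V₁) → W_b/(P₁V₁) = -0.8878.
W_a / W_b = -0.5884 / -0.8878 = 0.6628.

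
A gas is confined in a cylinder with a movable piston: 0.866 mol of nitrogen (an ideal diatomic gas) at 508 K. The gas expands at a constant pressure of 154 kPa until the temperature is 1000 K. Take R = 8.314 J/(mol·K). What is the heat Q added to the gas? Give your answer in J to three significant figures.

Isobaric: W = nRΔT = (0.866)(8.314)(492) = 3542 J.
ΔU = nCᵥΔT with Cᵥ = 5R/2: ΔU = (0.866)(20.79)(492) = 8856 J.
Q = ΔU + W = 8856 + 3542 = 12398 J.

Q ≈ 12400 J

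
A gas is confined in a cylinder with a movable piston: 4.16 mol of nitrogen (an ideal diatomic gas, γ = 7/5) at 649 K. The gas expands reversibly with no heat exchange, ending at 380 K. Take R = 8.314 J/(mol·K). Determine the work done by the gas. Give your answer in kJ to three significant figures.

Adiabatic ⇒ Q = 0, so W_by = −ΔU = nCᵥ(T₁ − T₂).
Cᵥ = 5R/2 = 20.79 J/(mol·K).
W = (4.16)(20.79)(649 − 380) = 23259 J.

W ≈ 23.3 kJ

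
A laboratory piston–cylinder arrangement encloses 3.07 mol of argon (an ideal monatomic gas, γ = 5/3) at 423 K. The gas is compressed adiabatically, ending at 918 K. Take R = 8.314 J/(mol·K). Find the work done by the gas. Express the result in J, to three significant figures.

Adiabatic ⇒ Q = 0, so W_by = −ΔU = nCᵥ(T₁ − T₂).
Cᵥ = 3R/2 = 12.47 J/(mol·K).
W = (3.07)(12.47)(423 − 918) = -18952 J.

W ≈ -19000 J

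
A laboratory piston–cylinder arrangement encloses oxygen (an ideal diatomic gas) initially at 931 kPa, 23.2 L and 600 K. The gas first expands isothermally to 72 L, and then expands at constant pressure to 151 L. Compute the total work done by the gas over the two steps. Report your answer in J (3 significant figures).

W_total ≈ 48200 J

Step 1 (isothermal): W = P₁V₁ ln(V₂/V₁) = (21599) ln(72/23.2) = 24461 J.
After step 1: P = 300 kPa, V = 72 L, T = 600 K.
Step 2 (isobaric): W = PΔV = (300 kPa)(151 − 72 L) = 23699 J.
W_total = 24461 + 23699 = 48161 J.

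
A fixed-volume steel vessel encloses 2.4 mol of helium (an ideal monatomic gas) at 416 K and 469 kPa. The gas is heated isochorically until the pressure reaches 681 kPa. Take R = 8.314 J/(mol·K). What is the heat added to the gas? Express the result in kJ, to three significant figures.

Constant volume ⇒ W = 0, so Q = ΔU = nCᵥΔT with Cᵥ = 3R/2 = 12.47 J/(mol·K).
At constant V, T₂/T₁ = P₂/P₁ ⇒ ΔT = T₁(P₂/P₁ − 1) = 416·(681/469 − 1) = 188 K.
ΔU = (2.4)(12.47)(188) = 5628 J.

Q ≈ 5.63 kJ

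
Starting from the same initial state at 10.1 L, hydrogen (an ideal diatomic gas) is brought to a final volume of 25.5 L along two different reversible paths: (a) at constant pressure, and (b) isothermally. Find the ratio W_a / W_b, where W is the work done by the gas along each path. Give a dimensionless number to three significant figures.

W_a / W_b ≈ 1.65

Path (a) isobaric: W = P₁(V₂ − V₁) → W_a/(P₁V₁) = 1.525.
Path (b) isothermal: W = P₁V₁ ln(V₂/V₁) → W_b/(P₁V₁) = 0.9261.
W_a / W_b = 1.525 / 0.9261 = 1.646.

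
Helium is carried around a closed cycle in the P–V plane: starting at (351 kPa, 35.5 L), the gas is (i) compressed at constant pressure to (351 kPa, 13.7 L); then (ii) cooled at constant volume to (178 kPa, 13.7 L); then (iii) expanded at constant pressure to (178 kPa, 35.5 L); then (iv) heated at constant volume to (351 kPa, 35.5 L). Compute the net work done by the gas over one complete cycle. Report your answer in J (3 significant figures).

Constant-volume legs do no work.
W(i) = (351)(13.7 − 35.5) = -7652 J; W(iii) = (178)(35.5 − 13.7) = 3880 J.
W_net = -7652 + 3880 = -3771 J (the counter-clockwise enclosed area).

W_net ≈ -3770 J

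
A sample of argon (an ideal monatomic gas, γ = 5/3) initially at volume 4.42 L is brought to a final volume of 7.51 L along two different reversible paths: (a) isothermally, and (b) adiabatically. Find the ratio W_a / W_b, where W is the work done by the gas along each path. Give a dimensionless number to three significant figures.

Path (a) isothermal: W = P₁V₁ ln(V₂/V₁) → W_a/(P₁V₁) = 0.5301.
Path (b) adiabatic: W = P₁V₁(1 − (V₁/V₂)^(γ−1))/(γ−1) → W_b/(P₁V₁) = 0.4466.
W_a / W_b = 0.5301 / 0.4466 = 1.187.

W_a / W_b ≈ 1.19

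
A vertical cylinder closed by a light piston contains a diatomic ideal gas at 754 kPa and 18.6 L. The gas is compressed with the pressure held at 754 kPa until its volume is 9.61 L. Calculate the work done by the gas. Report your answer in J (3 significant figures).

W ≈ -6780 J

Isobaric: W = P ΔV.
W = (754 kPa)(9.61 − 18.6 L) = (754)(-8.99) = -6778 J.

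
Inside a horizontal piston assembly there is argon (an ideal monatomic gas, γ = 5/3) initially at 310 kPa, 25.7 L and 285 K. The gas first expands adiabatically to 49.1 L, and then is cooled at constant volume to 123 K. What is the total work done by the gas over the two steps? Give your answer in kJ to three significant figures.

W_total ≈ 4.19 kJ

Step 1 (adiabatic): W = (P₁V₁ − P₂V₂)/(γ−1) = (7967 − 5174)/0.667 = 4189 J.
Step 2 (isochoric): W = 0 (constant volume).
W_total = 4189 + 0 = 4189 J.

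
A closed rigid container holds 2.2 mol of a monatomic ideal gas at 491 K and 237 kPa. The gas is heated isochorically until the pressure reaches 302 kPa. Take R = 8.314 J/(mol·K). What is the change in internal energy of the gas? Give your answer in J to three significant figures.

Constant volume ⇒ W = 0, so Q = ΔU = nCᵥΔT with Cᵥ = 3R/2 = 12.47 J/(mol·K).
At constant V, T₂/T₁ = P₂/P₁ ⇒ ΔT = T₁(P₂/P₁ − 1) = 491·(302/237 − 1) = 134.7 K.
ΔU = (2.2)(12.47)(134.7) = 3695 J.

ΔU ≈ 3690 J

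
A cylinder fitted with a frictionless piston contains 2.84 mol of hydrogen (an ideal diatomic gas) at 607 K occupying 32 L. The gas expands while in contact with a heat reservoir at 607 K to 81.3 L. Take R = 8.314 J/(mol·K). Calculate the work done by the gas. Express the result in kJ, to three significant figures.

Isothermal: W = nRT ln(V₂/V₁).
W = (2.84)(8.314)(607) × ln(81.3/32)
  = 14332 × 0.9324
W_by_gas = 13364 J.

W ≈ 13.4 kJ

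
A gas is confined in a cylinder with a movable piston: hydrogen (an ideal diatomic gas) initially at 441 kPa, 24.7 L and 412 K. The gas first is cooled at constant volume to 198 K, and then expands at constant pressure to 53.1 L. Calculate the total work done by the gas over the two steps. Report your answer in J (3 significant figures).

Step 1 (isochoric): W = 0 (constant volume).
After step 1: P = 211.9 kPa (V unchanged).
Step 2 (isobaric): W = PΔV = (211.9 kPa)(53.1 − 24.7 L) = 6019 J.
W_total = 0 + 6019 = 6019 J.

W_total ≈ 6020 J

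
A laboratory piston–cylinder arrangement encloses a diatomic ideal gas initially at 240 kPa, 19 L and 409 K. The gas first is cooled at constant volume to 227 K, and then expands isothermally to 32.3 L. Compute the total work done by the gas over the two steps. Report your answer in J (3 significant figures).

W_total ≈ 1340 J

Step 1 (isochoric): W = 0 (constant volume).
After step 1: P = 133.2 kPa (V unchanged).
Step 2 (isothermal): W = P₁V₁ ln(V₂/V₁) = (2531) ln(32.3/19) = 1343 J.
W_total = 0 + 1343 = 1343 J.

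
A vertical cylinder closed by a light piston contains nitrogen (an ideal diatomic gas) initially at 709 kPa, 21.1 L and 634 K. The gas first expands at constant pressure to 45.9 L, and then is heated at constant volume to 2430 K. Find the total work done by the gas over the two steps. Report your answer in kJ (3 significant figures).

Step 1 (isobaric): W = PΔV = (709 kPa)(45.9 − 21.1 L) = 17583 J.
Step 2 (isochoric): W = 0 (constant volume).
W_total = 17583 + 0 = 17583 J.

W_total ≈ 17.6 kJ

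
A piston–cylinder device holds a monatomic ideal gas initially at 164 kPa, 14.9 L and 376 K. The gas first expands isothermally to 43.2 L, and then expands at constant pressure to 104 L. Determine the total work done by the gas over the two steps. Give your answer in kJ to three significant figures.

W_total ≈ 6.04 kJ

Step 1 (isothermal): W = P₁V₁ ln(V₂/V₁) = (2444) ln(43.2/14.9) = 2601 J.
After step 1: P = 56.56 kPa, V = 43.2 L, T = 376 K.
Step 2 (isobaric): W = PΔV = (56.56 kPa)(104 − 43.2 L) = 3439 J.
W_total = 2601 + 3439 = 6040 J.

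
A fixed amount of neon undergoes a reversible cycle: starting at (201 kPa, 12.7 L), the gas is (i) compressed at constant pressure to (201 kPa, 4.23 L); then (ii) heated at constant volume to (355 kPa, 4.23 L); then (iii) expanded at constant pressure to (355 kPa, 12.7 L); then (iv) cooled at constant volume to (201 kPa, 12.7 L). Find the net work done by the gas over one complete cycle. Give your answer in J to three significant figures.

W_net ≈ 1300 J

Constant-volume legs do no work.
W(i) = (201)(4.23 − 12.7) = -1702 J; W(iii) = (355)(12.7 − 4.23) = 3007 J.
W_net = -1702 + 3007 = 1304 J (the clockwise enclosed area).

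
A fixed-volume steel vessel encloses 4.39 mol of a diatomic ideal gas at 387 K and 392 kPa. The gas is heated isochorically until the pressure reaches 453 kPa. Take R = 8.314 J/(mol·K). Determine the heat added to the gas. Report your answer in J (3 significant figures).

Q ≈ 5500 J

Constant volume ⇒ W = 0, so Q = ΔU = nCᵥΔT with Cᵥ = 5R/2 = 20.79 J/(mol·K).
At constant V, T₂/T₁ = P₂/P₁ ⇒ ΔT = T₁(P₂/P₁ − 1) = 387·(453/392 − 1) = 60.22 K.
ΔU = (4.39)(20.79)(60.22) = 5495 J.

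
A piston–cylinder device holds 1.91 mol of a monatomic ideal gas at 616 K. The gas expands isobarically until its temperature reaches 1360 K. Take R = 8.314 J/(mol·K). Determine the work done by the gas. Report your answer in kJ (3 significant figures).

W ≈ 11.8 kJ

Isobaric: W = P ΔV = nR ΔT.
W = (1.91)(8.314)(1360 − 616) = 11815 J.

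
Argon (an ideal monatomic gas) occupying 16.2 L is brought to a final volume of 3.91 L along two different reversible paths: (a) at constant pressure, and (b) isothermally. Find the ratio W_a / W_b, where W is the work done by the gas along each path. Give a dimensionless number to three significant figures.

Path (a) isobaric: W = P₁(V₂ − V₁) → W_a/(P₁V₁) = -0.7586.
Path (b) isothermal: W = P₁V₁ ln(V₂/V₁) → W_b/(P₁V₁) = -1.421.
W_a / W_b = -0.7586 / -1.421 = 0.5337.

W_a / W_b ≈ 0.534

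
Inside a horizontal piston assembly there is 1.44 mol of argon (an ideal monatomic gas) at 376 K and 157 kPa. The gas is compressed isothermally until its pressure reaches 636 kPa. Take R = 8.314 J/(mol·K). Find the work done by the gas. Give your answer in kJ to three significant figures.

Isothermal process: W = nRT ln(V₂/V₁) = nRT ln(P₁/P₂).
W = (1.44)(8.314)(376) × ln(157/636)
  = 4502 × ln(0.2469) = 4502 × -1.399
W_by_gas = -6297 J.

W ≈ -6.30 kJ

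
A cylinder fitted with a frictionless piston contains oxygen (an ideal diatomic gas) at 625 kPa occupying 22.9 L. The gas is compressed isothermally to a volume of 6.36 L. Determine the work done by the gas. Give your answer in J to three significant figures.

Isothermal: W = nRT ln(V₂/V₁) = P₁V₁ ln(V₂/V₁).
P₁V₁ = (625 kPa)(22.9 L) = 14312 J.
W = 14312 × ln(6.36/22.9) = 14312 × -1.281
W_by_gas = -18336 J.

W ≈ -18300 J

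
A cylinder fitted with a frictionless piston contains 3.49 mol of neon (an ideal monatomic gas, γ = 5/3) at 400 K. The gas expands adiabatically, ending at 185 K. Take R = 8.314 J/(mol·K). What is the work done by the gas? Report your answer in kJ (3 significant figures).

Adiabatic ⇒ Q = 0, so W_by = −ΔU = nCᵥ(T₁ − T₂).
Cᵥ = 3R/2 = 12.47 J/(mol·K).
W = (3.49)(12.47)(400 − 185) = 9358 J.

W ≈ 9.36 kJ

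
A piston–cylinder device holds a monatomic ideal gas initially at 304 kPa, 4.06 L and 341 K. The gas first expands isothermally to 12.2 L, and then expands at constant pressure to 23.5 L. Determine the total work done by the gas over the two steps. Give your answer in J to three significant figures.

W_total ≈ 2500 J

Step 1 (isothermal): W = P₁V₁ ln(V₂/V₁) = (1234) ln(12.2/4.06) = 1358 J.
After step 1: P = 101.2 kPa, V = 12.2 L, T = 341 K.
Step 2 (isobaric): W = PΔV = (101.2 kPa)(23.5 − 12.2 L) = 1143 J.
W_total = 1358 + 1143 = 2501 J.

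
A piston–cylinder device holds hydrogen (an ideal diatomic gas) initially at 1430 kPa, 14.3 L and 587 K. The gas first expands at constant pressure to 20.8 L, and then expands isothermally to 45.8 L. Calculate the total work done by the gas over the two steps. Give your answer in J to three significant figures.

W_total ≈ 32800 J

Step 1 (isobaric): W = PΔV = (1430 kPa)(20.8 − 14.3 L) = 9295 J.
After step 1: P = 1430 kPa, V = 20.8 L, T = 853.8 K.
Step 2 (isothermal): W = P₁V₁ ln(V₂/V₁) = (29744) ln(45.8/20.8) = 23478 J.
W_total = 9295 + 23478 = 32773 J.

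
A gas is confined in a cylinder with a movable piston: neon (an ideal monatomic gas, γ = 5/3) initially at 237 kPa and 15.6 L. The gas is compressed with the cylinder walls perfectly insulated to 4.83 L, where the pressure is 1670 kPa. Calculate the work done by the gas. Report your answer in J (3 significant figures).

W ≈ -6550 J

Adiabatic: W = (P₁V₁ − P₂V₂)/(γ − 1) with γ = 5/3.
P₁V₁ = 3697 J, P₂V₂ = 8066 J.
W = (3697 − 8066) / 0.6667 = -6553 J.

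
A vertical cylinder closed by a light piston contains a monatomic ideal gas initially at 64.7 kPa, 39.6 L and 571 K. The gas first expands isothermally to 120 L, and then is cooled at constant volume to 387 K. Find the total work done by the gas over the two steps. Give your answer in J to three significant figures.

W_total ≈ 2840 J

Step 1 (isothermal): W = P₁V₁ ln(V₂/V₁) = (2562) ln(120/39.6) = 2841 J.
Step 2 (isochoric): W = 0 (constant volume).
W_total = 2841 + 0 = 2841 J.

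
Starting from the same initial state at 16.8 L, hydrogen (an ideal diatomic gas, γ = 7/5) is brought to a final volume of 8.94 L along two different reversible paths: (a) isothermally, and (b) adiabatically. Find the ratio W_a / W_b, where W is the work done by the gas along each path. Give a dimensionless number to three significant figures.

Path (a) isothermal: W = P₁V₁ ln(V₂/V₁) → W_a/(P₁V₁) = -0.6308.
Path (b) adiabatic: W = P₁V₁(1 − (V₁/V₂)^(γ−1))/(γ−1) → W_b/(P₁V₁) = -0.7176.
W_a / W_b = -0.6308 / -0.7176 = 0.8791.

W_a / W_b ≈ 0.879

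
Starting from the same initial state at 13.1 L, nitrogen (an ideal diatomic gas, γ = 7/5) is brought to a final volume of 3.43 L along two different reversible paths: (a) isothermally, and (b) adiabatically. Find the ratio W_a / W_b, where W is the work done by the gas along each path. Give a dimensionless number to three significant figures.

W_a / W_b ≈ 0.756

Path (a) isothermal: W = P₁V₁ ln(V₂/V₁) → W_a/(P₁V₁) = -1.34.
Path (b) adiabatic: W = P₁V₁(1 − (V₁/V₂)^(γ−1))/(γ−1) → W_b/(P₁V₁) = -1.773.
W_a / W_b = -1.34 / -1.773 = 0.7558.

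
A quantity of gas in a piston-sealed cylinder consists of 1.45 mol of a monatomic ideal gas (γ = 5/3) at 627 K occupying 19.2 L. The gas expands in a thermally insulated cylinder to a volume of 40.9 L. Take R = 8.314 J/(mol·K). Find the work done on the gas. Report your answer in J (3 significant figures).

Adiabatic: TV^(γ−1) = const with γ = 5/3.
T₂ = T₁ (V₁/V₂)^(γ−1) = 627 × (19.2/40.9)^0.667 = 627 × 0.604 = 378.7 K.
W_by = nCᵥ(T₁ − T₂) = (1.45)(12.47)(627 − 378.7) = 4490 J.
Work on gas = −W_by = -4490 J.

W ≈ -4490 J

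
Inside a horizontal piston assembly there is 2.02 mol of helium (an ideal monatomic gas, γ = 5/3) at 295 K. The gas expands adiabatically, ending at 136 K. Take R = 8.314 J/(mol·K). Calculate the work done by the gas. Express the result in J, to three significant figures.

Adiabatic ⇒ Q = 0, so W_by = −ΔU = nCᵥ(T₁ − T₂).
Cᵥ = 3R/2 = 12.47 J/(mol·K).
W = (2.02)(12.47)(295 − 136) = 4005 J.

W ≈ 4010 J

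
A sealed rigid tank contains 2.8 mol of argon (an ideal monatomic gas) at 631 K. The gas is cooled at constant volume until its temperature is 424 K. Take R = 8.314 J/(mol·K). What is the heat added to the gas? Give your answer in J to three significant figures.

Constant volume ⇒ W = 0, so Q = ΔU = nCᵥΔT with Cᵥ = 3R/2 = 12.47 J/(mol·K).
ΔU = (2.8)(12.47)(424 − 631) = -7228 J.

Q ≈ -7230 J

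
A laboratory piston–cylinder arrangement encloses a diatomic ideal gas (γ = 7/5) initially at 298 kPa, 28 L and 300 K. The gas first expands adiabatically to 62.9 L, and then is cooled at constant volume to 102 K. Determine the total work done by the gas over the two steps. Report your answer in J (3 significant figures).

W_total ≈ 5770 J

Step 1 (adiabatic): W = (P₁V₁ − P₂V₂)/(γ−1) = (8344 − 6036)/0.4 = 5769 J.
Step 2 (isochoric): W = 0 (constant volume).
W_total = 5769 + 0 = 5769 J.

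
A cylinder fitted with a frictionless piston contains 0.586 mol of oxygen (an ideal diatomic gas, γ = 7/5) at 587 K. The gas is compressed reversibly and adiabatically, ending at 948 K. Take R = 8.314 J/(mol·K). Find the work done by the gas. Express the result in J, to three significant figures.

Adiabatic ⇒ Q = 0, so W_by = −ΔU = nCᵥ(T₁ − T₂).
Cᵥ = 5R/2 = 20.79 J/(mol·K).
W = (0.586)(20.79)(587 − 948) = -4397 J.

W ≈ -4400 J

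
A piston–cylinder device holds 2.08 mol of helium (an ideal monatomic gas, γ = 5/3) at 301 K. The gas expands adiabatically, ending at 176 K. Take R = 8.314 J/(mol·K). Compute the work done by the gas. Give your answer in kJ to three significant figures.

W ≈ 3.24 kJ

Adiabatic ⇒ Q = 0, so W_by = −ΔU = nCᵥ(T₁ − T₂).
Cᵥ = 3R/2 = 12.47 J/(mol·K).
W = (2.08)(12.47)(301 − 176) = 3242 J.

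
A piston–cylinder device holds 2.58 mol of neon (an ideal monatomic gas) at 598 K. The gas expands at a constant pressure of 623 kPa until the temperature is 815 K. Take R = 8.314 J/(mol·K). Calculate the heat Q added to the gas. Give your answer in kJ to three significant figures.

Isobaric: W = nRΔT = (2.58)(8.314)(217) = 4655 J.
ΔU = nCᵥΔT with Cᵥ = 3R/2: ΔU = (2.58)(12.47)(217) = 6982 J.
Q = ΔU + W = 6982 + 4655 = 11637 J.

Q ≈ 11.6 kJ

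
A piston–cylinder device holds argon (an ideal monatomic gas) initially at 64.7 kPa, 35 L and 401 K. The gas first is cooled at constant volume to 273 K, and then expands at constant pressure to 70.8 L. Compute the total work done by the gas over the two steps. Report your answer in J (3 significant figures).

Step 1 (isochoric): W = 0 (constant volume).
After step 1: P = 44.05 kPa (V unchanged).
Step 2 (isobaric): W = PΔV = (44.05 kPa)(70.8 − 35 L) = 1577 J.
W_total = 0 + 1577 = 1577 J.

W_total ≈ 1580 J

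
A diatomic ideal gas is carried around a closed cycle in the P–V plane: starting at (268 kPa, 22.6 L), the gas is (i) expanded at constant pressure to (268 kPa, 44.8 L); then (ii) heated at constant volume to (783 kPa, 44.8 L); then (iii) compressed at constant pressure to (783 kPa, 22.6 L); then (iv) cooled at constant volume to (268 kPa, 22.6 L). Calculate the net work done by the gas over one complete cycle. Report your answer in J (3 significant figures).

W_net ≈ -11400 J

Constant-volume legs do no work.
W(i) = (268)(44.8 − 22.6) = 5950 J; W(iii) = (783)(22.6 − 44.8) = -17383 J.
W_net = 5950 − 17383 = -11433 J (the counter-clockwise enclosed area).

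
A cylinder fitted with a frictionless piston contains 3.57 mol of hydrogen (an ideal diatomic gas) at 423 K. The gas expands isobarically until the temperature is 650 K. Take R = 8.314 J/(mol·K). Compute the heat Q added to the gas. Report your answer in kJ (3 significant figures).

Isobaric: W = nRΔT = (3.57)(8.314)(227) = 6738 J.
ΔU = nCᵥΔT with Cᵥ = 5R/2: ΔU = (3.57)(20.79)(227) = 16844 J.
Q = ΔU + W = 16844 + 6738 = 23582 J.

Q ≈ 23.6 kJ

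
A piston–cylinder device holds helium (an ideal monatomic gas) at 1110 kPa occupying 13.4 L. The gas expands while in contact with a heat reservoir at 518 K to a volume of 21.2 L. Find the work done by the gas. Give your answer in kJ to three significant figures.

W ≈ 6.82 kJ

Isothermal: W = nRT ln(V₂/V₁) = P₁V₁ ln(V₂/V₁).
P₁V₁ = (1110 kPa)(13.4 L) = 14874 J.
W = 14874 × ln(21.2/13.4) = 14874 × 0.4587
W_by_gas = 6823 J.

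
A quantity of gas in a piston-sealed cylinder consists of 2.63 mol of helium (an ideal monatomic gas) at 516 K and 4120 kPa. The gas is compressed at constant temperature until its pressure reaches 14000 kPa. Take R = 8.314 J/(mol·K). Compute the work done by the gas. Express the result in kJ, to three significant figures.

W ≈ -13.8 kJ

Isothermal process: W = nRT ln(V₂/V₁) = nRT ln(P₁/P₂).
W = (2.63)(8.314)(516) × ln(4120/14000)
  = 11283 × ln(0.2943) = 11283 × -1.223
W_by_gas = -13801 J.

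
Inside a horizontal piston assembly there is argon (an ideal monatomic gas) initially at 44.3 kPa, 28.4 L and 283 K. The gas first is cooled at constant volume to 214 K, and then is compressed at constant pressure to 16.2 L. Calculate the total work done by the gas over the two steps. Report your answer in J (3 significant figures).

Step 1 (isochoric): W = 0 (constant volume).
After step 1: P = 33.5 kPa (V unchanged).
Step 2 (isobaric): W = PΔV = (33.5 kPa)(16.2 − 28.4 L) = -408.7 J.
W_total = 0 − 408.7 = -408.7 J.

W_total ≈ -409 J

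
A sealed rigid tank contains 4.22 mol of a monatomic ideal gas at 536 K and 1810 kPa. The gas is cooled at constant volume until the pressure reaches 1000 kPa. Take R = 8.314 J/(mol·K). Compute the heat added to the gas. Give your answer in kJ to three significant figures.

Constant volume ⇒ W = 0, so Q = ΔU = nCᵥΔT with Cᵥ = 3R/2 = 12.47 J/(mol·K).
At constant V, T₂/T₁ = P₂/P₁ ⇒ ΔT = T₁(P₂/P₁ − 1) = 536·(1000/1810 − 1) = -239.9 K.
ΔU = (4.22)(12.47)(-239.9) = -12624 J.

Q ≈ -12.6 kJ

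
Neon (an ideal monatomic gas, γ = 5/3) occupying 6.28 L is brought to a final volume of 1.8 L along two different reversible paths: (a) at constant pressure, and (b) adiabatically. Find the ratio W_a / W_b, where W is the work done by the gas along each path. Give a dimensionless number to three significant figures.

W_a / W_b ≈ 0.366

Path (a) isobaric: W = P₁(V₂ − V₁) → W_a/(P₁V₁) = -0.7134.
Path (b) adiabatic: W = P₁V₁(1 − (V₁/V₂)^(γ−1))/(γ−1) → W_b/(P₁V₁) = -1.951.
W_a / W_b = -0.7134 / -1.951 = 0.3657.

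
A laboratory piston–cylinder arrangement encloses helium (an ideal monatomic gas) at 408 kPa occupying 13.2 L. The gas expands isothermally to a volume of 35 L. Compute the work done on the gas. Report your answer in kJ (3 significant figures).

W ≈ -5.25 kJ

Isothermal: W = nRT ln(V₂/V₁) = P₁V₁ ln(V₂/V₁).
P₁V₁ = (408 kPa)(13.2 L) = 5386 J.
W = 5386 × ln(35/13.2) = 5386 × 0.9751
W_by_gas = 5252 J; work on gas = −W_by = -5252 J.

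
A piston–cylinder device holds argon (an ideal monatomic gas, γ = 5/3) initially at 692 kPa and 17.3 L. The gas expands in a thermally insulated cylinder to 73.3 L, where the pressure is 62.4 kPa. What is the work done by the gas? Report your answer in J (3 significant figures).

W ≈ 11100 J

Adiabatic: W = (P₁V₁ − P₂V₂)/(γ − 1) with γ = 5/3.
P₁V₁ = 11972 J, P₂V₂ = 4574 J.
W = (11972 − 4574) / 0.6667 = 11097 J.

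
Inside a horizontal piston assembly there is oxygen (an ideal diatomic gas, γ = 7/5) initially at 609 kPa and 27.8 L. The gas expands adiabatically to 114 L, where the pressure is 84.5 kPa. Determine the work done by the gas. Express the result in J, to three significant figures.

W ≈ 18200 J

Adiabatic: W = (P₁V₁ − P₂V₂)/(γ − 1) with γ = 7/5.
P₁V₁ = 16930 J, P₂V₂ = 9633 J.
W = (16930 − 9633) / 0.4 = 18243 J.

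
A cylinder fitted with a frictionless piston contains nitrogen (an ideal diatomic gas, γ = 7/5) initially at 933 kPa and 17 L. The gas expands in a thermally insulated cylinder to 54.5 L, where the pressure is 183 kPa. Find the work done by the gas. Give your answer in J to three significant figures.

Adiabatic: W = (P₁V₁ − P₂V₂)/(γ − 1) with γ = 7/5.
P₁V₁ = 15861 J, P₂V₂ = 9974 J.
W = (15861 − 9974) / 0.4 = 14719 J.

W ≈ 14700 J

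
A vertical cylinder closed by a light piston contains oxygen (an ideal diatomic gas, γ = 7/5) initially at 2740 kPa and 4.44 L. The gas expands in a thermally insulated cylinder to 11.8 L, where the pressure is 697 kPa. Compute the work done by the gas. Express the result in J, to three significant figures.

Adiabatic: W = (P₁V₁ − P₂V₂)/(γ − 1) with γ = 7/5.
P₁V₁ = 12166 J, P₂V₂ = 8225 J.
W = (12166 − 8225) / 0.4 = 9853 J.

W ≈ 9850 J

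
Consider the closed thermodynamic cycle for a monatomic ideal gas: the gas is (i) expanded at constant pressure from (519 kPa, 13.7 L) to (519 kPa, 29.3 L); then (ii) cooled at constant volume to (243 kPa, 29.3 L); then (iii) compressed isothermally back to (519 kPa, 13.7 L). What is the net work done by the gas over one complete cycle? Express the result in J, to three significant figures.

Leg (i): W = PΔV = (519)(29.3 − 13.7) = 8096 J.
Leg (ii): W = 0.
Leg (iii): W = PᵢVᵢ ln(V_f/Vᵢ) = (7120) ln(13.7/29.3) = -5412 J.
W_net = 8096 − 5412 = 2684 J.

W_net ≈ 2680 J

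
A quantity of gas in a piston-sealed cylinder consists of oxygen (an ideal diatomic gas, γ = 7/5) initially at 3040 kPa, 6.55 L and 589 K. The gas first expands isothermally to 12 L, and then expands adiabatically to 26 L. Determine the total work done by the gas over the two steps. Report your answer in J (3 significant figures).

W_total ≈ 25300 J

Step 1 (isothermal): W = P₁V₁ ln(V₂/V₁) = (19912) ln(12/6.55) = 12056 J.
After step 1: P = 1659 kPa, V = 12 L, T = 589 K.
Step 2 (adiabatic): W = (P₁V₁ − P₂V₂)/(γ−1) = (19912 − 14615)/0.4 = 13243 J.
W_total = 12056 + 13243 = 25298 J.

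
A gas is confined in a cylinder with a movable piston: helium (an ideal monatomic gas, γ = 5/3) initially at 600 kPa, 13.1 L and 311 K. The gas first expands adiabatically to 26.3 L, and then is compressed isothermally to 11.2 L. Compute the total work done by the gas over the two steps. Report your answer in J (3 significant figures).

Step 1 (adiabatic): W = (P₁V₁ − P₂V₂)/(γ−1) = (7860 − 4939)/0.667 = 4382 J.
After step 1: P = 187.8 kPa, V = 26.3 L, T = 195.4 K.
Step 2 (isothermal): W = P₁V₁ ln(V₂/V₁) = (4939) ln(11.2/26.3) = -4216 J.
W_total = 4382 − 4216 = 165.5 J.

W_total ≈ 165 J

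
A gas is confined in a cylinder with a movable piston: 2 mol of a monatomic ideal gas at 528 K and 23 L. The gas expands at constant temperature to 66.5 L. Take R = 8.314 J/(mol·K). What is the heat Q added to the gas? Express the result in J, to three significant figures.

Q ≈ 9320 J

Isothermal ⇒ ΔU = 0, so Q = W = nRT ln(V₂/V₁).
Q = (2)(8.314)(528) ln(66.5/23) = 8780 × 1.062 = 9321 J.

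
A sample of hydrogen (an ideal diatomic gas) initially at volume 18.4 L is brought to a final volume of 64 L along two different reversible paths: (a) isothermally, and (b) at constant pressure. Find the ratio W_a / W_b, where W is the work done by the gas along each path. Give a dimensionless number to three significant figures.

W_a / W_b ≈ 0.503

Path (a) isothermal: W = P₁V₁ ln(V₂/V₁) → W_a/(P₁V₁) = 1.247.
Path (b) isobaric: W = P₁(V₂ − V₁) → W_b/(P₁V₁) = 2.478.
W_a / W_b = 1.247 / 2.478 = 0.503.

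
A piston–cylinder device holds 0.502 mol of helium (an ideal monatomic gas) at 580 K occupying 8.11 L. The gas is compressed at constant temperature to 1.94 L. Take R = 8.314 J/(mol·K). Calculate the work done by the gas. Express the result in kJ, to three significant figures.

Isothermal: W = nRT ln(V₂/V₁).
W = (0.502)(8.314)(580) × ln(1.94/8.11)
  = 2421 × -1.43
W_by_gas = -3463 J.

W ≈ -3.46 kJ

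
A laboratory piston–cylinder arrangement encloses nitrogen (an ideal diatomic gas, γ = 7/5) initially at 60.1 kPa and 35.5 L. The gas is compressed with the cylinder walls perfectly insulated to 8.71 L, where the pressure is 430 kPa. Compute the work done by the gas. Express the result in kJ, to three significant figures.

W ≈ -4.03 kJ

Adiabatic: W = (P₁V₁ − P₂V₂)/(γ − 1) with γ = 7/5.
P₁V₁ = 2134 J, P₂V₂ = 3745 J.
W = (2134 − 3745) / 0.4 = -4029 J.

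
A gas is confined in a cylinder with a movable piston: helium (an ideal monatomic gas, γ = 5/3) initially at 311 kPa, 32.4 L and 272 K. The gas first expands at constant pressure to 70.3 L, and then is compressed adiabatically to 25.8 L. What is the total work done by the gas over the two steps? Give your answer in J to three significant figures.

Step 1 (isobaric): W = PΔV = (311 kPa)(70.3 − 32.4 L) = 11787 J.
After step 1: P = 311 kPa, V = 70.3 L, T = 590.2 K.
Step 2 (adiabatic): W = (P₁V₁ − P₂V₂)/(γ−1) = (21863 − 42652)/0.667 = -31183 J.
W_total = 11787 − 31183 = -19396 J.

W_total ≈ -19400 J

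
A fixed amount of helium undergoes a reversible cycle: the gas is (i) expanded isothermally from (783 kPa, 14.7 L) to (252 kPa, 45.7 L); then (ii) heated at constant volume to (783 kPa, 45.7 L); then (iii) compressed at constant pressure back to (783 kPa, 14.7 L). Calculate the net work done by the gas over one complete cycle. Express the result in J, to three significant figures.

W_net ≈ -11200 J

Leg (i): W = PᵢVᵢ ln(V_f/Vᵢ) = (11510) ln(45.7/14.7) = 13055 J.
Leg (ii): W = 0.
Leg (iii): W = PΔV = (783)(14.7 − 45.7) = -24273 J.
W_net = 13055 − 24273 = -11218 J.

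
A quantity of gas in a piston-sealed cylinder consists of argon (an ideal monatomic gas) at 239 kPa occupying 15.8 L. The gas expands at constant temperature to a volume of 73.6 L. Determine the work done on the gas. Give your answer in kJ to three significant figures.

Isothermal: W = nRT ln(V₂/V₁) = P₁V₁ ln(V₂/V₁).
P₁V₁ = (239 kPa)(15.8 L) = 3776 J.
W = 3776 × ln(73.6/15.8) = 3776 × 1.539
W_by_gas = 5810 J; work on gas = −W_by = -5810 J.

W ≈ -5.81 kJ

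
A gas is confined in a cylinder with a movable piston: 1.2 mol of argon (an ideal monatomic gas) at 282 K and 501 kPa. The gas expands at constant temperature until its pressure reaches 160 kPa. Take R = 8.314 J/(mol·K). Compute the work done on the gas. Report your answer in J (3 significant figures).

W ≈ -3210 J

Isothermal process: W = nRT ln(V₂/V₁) = nRT ln(P₁/P₂).
W = (1.2)(8.314)(282) × ln(501/160)
  = 2813 × ln(3.131) = 2813 × 1.141
W_by_gas = 3211 J; work on gas = −W_by = -3211 J.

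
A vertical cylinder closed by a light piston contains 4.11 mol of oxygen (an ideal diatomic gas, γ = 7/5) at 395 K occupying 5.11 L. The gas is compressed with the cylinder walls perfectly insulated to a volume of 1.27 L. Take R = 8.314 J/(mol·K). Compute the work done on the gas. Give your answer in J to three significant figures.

W ≈ 25100 J

Adiabatic: TV^(γ−1) = const with γ = 7/5.
T₂ = T₁ (V₁/V₂)^(γ−1) = 395 × (5.11/1.27)^0.4 = 395 × 1.745 = 689.4 K.
W_by = nCᵥ(T₁ − T₂) = (4.11)(20.79)(395 − 689.4) = -25146 J.
Work on gas = −W_by = 25146 J.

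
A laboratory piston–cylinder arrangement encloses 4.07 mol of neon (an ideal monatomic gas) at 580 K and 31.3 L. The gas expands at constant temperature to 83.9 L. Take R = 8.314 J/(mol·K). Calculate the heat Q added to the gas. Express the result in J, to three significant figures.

Q ≈ 19400 J

Isothermal ⇒ ΔU = 0, so Q = W = nRT ln(V₂/V₁).
Q = (4.07)(8.314)(580) ln(83.9/31.3) = 19626 × 0.986 = 19351 J.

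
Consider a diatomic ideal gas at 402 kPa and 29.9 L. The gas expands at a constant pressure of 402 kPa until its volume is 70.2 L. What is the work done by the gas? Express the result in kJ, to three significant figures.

W ≈ 16.2 kJ

Isobaric: W = P ΔV.
W = (402 kPa)(70.2 − 29.9 L) = (402)(40.3) = 16201 J.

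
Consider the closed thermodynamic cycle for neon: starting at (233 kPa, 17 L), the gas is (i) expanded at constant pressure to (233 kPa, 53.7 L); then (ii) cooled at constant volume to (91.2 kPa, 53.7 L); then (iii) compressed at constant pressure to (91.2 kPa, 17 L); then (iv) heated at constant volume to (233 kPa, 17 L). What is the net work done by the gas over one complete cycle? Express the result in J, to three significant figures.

Constant-volume legs do no work.
W(i) = (233)(53.7 − 17) = 8551 J; W(iii) = (91.2)(17 − 53.7) = -3347 J.
W_net = 8551 − 3347 = 5204 J (the clockwise enclosed area).

W_net ≈ 5200 J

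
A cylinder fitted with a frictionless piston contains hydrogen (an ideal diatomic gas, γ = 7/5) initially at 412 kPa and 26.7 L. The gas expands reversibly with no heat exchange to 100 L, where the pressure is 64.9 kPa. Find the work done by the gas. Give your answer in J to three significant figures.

Adiabatic: W = (P₁V₁ − P₂V₂)/(γ − 1) with γ = 7/5.
P₁V₁ = 11000 J, P₂V₂ = 6490 J.
W = (11000 − 6490) / 0.4 = 11276 J.

W ≈ 11300 J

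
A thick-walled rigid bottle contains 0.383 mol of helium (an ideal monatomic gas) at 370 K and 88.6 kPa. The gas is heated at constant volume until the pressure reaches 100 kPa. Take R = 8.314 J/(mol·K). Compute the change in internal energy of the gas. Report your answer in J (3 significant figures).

ΔU ≈ 227 J

Constant volume ⇒ W = 0, so Q = ΔU = nCᵥΔT with Cᵥ = 3R/2 = 12.47 J/(mol·K).
At constant V, T₂/T₁ = P₂/P₁ ⇒ ΔT = T₁(P₂/P₁ − 1) = 370·(100/88.6 − 1) = 47.61 K.
ΔU = (0.383)(12.47)(47.61) = 227.4 J.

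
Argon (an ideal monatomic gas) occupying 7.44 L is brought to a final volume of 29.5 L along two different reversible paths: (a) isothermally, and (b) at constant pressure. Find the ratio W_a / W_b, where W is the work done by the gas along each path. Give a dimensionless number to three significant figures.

Path (a) isothermal: W = P₁V₁ ln(V₂/V₁) → W_a/(P₁V₁) = 1.378.
Path (b) isobaric: W = P₁(V₂ − V₁) → W_b/(P₁V₁) = 2.965.
W_a / W_b = 1.378 / 2.965 = 0.4646.

W_a / W_b ≈ 0.465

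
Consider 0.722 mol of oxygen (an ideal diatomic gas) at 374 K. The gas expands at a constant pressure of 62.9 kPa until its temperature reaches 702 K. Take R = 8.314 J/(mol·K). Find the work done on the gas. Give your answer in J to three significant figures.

Isobaric: W = P ΔV = nR ΔT.
W = (0.722)(8.314)(702 − 374) = 1969 J.
Work on gas = −W_by = -1969 J.

W ≈ -1970 J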